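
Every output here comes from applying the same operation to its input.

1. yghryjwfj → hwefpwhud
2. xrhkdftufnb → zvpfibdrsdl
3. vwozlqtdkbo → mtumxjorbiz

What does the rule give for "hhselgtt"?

The rule is to shift every letter 2 places backward in the alphabet (wrapping around), then move the last character to the front.
Starting from "hhselgtt": after the first operation, "ffqcjerr"; after the second, "rffqcjer".

rffqcjer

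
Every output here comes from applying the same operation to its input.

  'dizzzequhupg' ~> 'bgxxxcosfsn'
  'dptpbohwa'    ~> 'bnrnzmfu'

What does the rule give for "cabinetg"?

ayzglcr

The transformation: delete the last character, then shift every letter 2 places backward in the alphabet (wrapping around).
For "cabinetg", step one produces "cabinet"; step two turns that into "ayzglcr".
(Check on "dptpbohwa": → "dptpbohw" → "bnrnzmfu" ✓)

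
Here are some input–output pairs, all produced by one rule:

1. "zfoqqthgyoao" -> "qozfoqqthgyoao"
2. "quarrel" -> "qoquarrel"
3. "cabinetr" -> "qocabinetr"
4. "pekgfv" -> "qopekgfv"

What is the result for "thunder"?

qothunder

In each case the input is transformed by: prepend "qo".
"thunder" → "qothunder".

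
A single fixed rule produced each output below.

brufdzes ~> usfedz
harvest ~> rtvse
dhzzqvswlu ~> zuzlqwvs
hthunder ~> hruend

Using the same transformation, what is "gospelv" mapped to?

svple

The transformation: delete the first 2 characters, then take characters alternately from the front and the back (1st, last, 2nd, 2nd-last, ...).
"gospelv" → "svple".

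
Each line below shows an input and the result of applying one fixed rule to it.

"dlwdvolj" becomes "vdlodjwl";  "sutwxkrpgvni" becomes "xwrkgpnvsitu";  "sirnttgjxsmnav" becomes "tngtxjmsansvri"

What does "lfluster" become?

suetlrlf

The pattern: move the first 3 characters to the end (rotate left by 3), then swap each adjacent pair of characters (1↔2, 3↔4, ...).
"lfluster" → "suetlrlf".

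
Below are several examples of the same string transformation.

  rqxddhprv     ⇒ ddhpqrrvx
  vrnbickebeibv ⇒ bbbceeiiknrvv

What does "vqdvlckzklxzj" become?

cdjkkllqvvxzz

The pattern: sort the characters into alphabetical order.
Applying that to "vqdvlckzklxzj" gives "cdjkkllqvvxzz".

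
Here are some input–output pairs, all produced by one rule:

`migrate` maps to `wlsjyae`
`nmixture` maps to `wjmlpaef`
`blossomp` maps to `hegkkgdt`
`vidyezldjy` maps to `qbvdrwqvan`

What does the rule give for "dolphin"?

The rule is to shift every letter 8 places backward in the alphabet (wrapping around), then reverse the string.
For "dolphin", step one produces "vgdhzaf"; step two turns that into "fazhdgv".
(Check on "vidyezldjy": → "navqwrdvbq" → "qbvdrwqvan" ✓)

fazhdgv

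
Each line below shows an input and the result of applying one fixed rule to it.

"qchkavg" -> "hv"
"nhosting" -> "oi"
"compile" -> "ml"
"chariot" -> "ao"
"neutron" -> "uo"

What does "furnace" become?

rc

Rule — keep one character in every 3, starting at position 3 (positions 3rd, 6th, 9th, ...).
"furnace" → "rc".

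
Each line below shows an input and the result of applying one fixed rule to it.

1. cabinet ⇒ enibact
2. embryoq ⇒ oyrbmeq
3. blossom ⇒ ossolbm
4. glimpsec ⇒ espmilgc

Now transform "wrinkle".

The rule is to move the last character to the front, then reverse the string.
Working it through for "wrinkle": intermediate "ewrinkl", final "lknirwe".

lknirwe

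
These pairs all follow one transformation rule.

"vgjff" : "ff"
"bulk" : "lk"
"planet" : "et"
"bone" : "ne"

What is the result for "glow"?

ow

The rule is to keep only the last 2 characters.
On "glow" that produces "ow".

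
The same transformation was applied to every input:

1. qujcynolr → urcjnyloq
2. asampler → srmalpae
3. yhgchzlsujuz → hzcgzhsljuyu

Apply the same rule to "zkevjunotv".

kvveujonzt

What's happening: swap the first and last characters, then swap each adjacent pair of characters (1↔2, 3↔4, ...).
Applying both steps to "zkevjunotv": "vkevjunotz", then "kvveujonzt".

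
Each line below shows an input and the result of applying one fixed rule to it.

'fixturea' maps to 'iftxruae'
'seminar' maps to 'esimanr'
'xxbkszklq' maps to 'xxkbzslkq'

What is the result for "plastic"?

Rule — swap each adjacent pair of characters (1↔2, 3↔4, ...).
Doing the same to "plastic": "lpsaitc".

lpsaitc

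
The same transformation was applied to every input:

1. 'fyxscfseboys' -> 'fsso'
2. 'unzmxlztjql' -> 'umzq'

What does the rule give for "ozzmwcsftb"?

The pattern: keep one character in every 3, starting at position 1 (positions 1st, 4th, 7th, ...).
On "ozzmwcsftb" that produces "omsb".

omsb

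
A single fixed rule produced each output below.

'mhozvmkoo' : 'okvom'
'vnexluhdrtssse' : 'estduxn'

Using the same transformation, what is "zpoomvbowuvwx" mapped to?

xvwbmoz

Each output is the input with this applied: reverse the string, then keep every other character starting from the first (positions 1st, 3rd, 5th, ...).
Applying both steps to "zpoomvbowuvwx": "xwvuwobvmoopz", then "xvwbmoz".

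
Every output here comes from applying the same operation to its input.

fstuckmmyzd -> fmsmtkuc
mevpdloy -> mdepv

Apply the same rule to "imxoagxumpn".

iumxxgoa

In each case the input is transformed by: delete the last 3 characters, then take characters alternately from the front and the back (1st, last, 2nd, 2nd-last, ...).
Applying both steps to "imxoagxumpn": "imxoagxu", then "iumxxgoa".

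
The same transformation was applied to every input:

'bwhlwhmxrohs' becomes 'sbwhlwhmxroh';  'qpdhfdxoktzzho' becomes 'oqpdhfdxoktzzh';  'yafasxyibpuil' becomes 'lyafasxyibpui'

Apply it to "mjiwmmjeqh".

Each output is the input with this applied: move the last character to the front.
So "mjiwmmjeqh" becomes "hmjiwmmjeq".

hmjiwmmjeq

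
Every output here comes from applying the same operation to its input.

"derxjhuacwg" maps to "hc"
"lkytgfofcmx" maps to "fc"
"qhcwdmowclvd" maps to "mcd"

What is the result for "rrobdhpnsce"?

hs

Each output is the input with this applied: delete the first 3 characters, then keep one character in every 3, starting at position 3 (positions 3rd, 6th, 9th, ...).
Starting from "rrobdhpnsce": after the first operation, "bdhpnsce"; after the second, "hs".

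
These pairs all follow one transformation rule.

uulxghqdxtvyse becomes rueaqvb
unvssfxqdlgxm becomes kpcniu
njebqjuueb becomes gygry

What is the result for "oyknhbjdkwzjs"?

The rule is to shift every letter 3 places backward in the alphabet (wrapping around), then keep every other character starting from the second (positions 2nd, 4th, 6th, ...).
Starting from "oyknhbjdkwzjs": after the first operation, "lvhkeygahtwgp"; after the second, "vkyatg".

vkyatg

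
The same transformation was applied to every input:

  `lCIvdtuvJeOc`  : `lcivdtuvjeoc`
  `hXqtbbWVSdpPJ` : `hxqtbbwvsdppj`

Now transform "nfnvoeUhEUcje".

nfnvoeuheucje

Looking at the pairs, the operation is to convert every letter to lowercase.
So "nfnvoeUhEUcje" becomes "nfnvoeuheucje".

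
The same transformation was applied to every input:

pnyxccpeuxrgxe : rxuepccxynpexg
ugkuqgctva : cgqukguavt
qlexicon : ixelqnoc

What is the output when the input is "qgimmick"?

The rule is to move the last 3 characters to the front (rotate right by 3), then reverse the string.
On "qgimmick": the first step gives "ickqgimm", and the second then gives "mmigqkci".

mmigqkci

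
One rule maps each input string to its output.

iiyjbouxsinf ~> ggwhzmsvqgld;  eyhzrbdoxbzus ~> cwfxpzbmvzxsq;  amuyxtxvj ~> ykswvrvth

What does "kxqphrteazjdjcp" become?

ivonfprcyxhbhan

The transformation: shift every letter 2 places backward in the alphabet (wrapping around).
For "kxqphrteazjdjcp" the result is "ivonfprcyxhbhan".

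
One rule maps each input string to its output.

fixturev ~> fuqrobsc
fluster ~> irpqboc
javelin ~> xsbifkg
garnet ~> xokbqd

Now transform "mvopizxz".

slmfwuwj

What's happening: shift every letter 3 places backward in the alphabet (wrapping around), then move the first character to the end.
On "mvopizxz": the first step gives "jslmfwuw", and the second then gives "slmfwuwj".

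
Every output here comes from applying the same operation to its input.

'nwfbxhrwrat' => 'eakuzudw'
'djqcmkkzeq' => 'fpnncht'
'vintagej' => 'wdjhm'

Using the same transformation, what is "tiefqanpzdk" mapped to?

Each output is the input with this applied: shift every letter 3 places forward in the alphabet (wrapping around), then delete the first 3 characters.
For "tiefqanpzdk" the result is "itdqscgn".
(Check on "djqcmkkzeq": → "gmtfpnncht" → "fpnncht" ✓)

itdqscgn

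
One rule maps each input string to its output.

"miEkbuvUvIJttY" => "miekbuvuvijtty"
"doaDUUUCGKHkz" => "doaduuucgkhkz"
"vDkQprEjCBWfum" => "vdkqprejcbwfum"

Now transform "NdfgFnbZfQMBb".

The transformation: convert every letter to lowercase.
Doing the same to "NdfgFnbZfQMBb": "ndfgfnbzfqmbb".

ndfgfnbzfqmbb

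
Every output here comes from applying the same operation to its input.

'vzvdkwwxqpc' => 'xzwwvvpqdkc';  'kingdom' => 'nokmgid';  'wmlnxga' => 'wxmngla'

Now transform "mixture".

uxrtime

Looking at the pairs, the operation is to sort the characters into reverse alphabetical order, then swap each adjacent pair of characters (1↔2, 3↔4, ...).
Working it through for "mixture": intermediate "xutrmie", final "uxrtime".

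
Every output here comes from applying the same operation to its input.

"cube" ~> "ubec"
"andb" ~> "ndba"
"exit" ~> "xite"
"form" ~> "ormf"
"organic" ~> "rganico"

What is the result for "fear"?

earf

The transformation: move the first character to the end.
"fear" → "earf".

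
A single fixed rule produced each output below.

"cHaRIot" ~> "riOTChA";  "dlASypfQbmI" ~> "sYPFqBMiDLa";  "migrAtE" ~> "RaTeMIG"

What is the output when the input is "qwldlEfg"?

In each case the input is transformed by: move the first 3 characters to the end (rotate left by 3), then flip the case of every letter.
Starting from "qwldlEfg": after the first operation, "dlEfgqwl"; after the second, "DLeFGQWL".

DLeFGQWL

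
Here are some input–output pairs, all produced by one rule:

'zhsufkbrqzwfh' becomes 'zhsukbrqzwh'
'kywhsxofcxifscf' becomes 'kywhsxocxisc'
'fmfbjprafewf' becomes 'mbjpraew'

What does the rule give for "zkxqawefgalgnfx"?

Rule — remove every "f".
On "zkxqawefgalgnfx" that produces "zkxqawegalgnx".

zkxqawegalgnx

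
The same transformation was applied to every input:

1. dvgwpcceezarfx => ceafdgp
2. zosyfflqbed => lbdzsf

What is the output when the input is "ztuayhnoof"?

nozuy

What's happening: keep every other character starting from the first (positions 1st, 3rd, 5th, ...), then move the first 3 characters to the end (rotate left by 3).
Starting from "ztuayhnoof": after the first operation, "zuyno"; after the second, "nozuy".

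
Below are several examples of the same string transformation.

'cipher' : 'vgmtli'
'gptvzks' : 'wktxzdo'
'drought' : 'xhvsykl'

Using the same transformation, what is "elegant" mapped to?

xipiker

Looking at the pairs, the operation is to shift every letter 4 places forward in the alphabet (wrapping around), then move the last character to the front.
Applying both steps to "elegant": "ipikerx", then "xipiker".
(Check on "cipher": → "gmtliv" → "vgmtli" ✓)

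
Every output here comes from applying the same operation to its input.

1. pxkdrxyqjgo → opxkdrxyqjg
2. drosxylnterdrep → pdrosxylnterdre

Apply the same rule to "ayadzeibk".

kayadzeib

In each case the input is transformed by: move the last character to the front.
On "ayadzeibk" that produces "kayadzeib".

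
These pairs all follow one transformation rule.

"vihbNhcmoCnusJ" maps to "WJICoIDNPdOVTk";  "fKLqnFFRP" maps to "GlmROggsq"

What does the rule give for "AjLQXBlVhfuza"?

bKmrycMwIGVAB

Looking at the pairs, the operation is to flip the case of every letter, then shift every letter 1 place forward in the alphabet (wrapping around).
On "AjLQXBlVhfuza": the first step gives "aJlqxbLvHFUZA", and the second then gives "bKmrycMwIGVAB".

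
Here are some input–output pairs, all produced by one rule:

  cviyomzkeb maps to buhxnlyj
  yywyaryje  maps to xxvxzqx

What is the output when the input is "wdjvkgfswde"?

vciujferv

What's happening: shift every letter 1 place backward in the alphabet (wrapping around), then delete the last 2 characters.
Working it through for "wdjvkgfswde": intermediate "vciujfervcd", final "vciujferv".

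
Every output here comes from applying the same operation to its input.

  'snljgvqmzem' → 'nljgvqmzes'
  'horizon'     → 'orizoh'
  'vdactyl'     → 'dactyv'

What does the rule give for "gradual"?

raduag

The transformation: delete the last character, then move the first character to the end.
Working it through for "gradual": intermediate "gradua", final "raduag".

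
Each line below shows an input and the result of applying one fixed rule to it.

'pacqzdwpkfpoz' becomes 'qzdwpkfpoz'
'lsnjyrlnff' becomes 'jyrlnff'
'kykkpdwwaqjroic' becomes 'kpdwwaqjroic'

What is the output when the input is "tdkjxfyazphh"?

Each output is the input with this applied: delete the first 3 characters.
So "tdkjxfyazphh" becomes "jxfyazphh".

jxfyazphh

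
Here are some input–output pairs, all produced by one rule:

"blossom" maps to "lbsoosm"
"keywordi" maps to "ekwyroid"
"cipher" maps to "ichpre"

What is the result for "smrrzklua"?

msrrkzula

What's happening: swap each adjacent pair of characters (1↔2, 3↔4, ...).
So "smrrzklua" becomes "msrrkzula".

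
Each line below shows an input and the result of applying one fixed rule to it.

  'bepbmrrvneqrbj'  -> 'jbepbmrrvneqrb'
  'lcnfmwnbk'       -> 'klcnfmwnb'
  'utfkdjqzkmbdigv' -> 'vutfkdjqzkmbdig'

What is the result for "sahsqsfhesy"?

ysahsqsfhes

The transformation: move the last character to the front.
"sahsqsfhesy" → "ysahsqsfhes".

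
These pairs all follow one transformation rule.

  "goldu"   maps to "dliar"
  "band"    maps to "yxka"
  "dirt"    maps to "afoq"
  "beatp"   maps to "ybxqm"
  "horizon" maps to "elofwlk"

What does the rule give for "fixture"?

cfuqrob

Rule — shift every letter 3 places backward in the alphabet (wrapping around).
"fixture" → "cfuqrob".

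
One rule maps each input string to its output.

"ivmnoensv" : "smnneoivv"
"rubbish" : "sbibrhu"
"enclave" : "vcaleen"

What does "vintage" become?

gnatvei

Each output is the input with this applied: take characters alternately from the front and the back (1st, last, 2nd, 2nd-last, ...), then move the first 3 characters to the end (rotate left by 3).
Starting from "vintage": after the first operation, "veignat"; after the second, "gnatvei".
(Check on "enclave": → "eenvcal" → "vcaleen" ✓)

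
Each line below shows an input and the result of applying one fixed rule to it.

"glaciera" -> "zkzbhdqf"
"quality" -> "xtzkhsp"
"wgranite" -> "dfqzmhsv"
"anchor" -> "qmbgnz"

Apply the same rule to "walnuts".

Looking at the pairs, the operation is to swap the first and last characters, then shift every letter 1 place backward in the alphabet (wrapping around).
On "walnuts": the first step gives "salnutw", and the second then gives "rzkmtsv".
(Check on "glaciera": → "alacierg" → "zkzbhdqf" ✓)

rzkmtsv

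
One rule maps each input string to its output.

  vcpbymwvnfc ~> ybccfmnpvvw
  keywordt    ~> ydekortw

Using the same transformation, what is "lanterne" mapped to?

In each case the input is transformed by: sort the characters into alphabetical order, then move the last character to the front.
"lanterne" → "aeelnnrt" → "taeelnnr".
(Check on "vcpbymwvnfc": → "bccfmnpvvwy" → "ybccfmnpvvw" ✓)

taeelnnr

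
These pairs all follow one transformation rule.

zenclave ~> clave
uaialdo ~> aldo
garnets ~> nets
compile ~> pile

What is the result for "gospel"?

pel

The pattern: delete the first 3 characters.
Doing the same to "gospel": "pel".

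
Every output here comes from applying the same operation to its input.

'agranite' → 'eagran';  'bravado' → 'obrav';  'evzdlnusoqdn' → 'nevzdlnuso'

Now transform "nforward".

The rule is to move the last 3 characters to the front (rotate right by 3), then delete the first 2 characters.
For "nforward", step one produces "ardnforw"; step two turns that into "dnforw".

dnforw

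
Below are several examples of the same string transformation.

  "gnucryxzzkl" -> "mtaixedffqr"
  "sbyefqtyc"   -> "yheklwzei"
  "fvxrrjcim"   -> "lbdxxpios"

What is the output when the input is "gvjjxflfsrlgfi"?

mbppdlrlyxrmlo

The transformation: shift every letter 6 places forward in the alphabet (wrapping around).
Applying that to "gvjjxflfsrlgfi" gives "mbppdlrlyxrmlo".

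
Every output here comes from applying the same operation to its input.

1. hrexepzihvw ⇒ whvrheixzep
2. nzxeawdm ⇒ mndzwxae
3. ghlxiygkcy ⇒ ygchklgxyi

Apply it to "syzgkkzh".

hszykzkg

In each case the input is transformed by: reverse the string, then take characters alternately from the front and the back (1st, last, 2nd, 2nd-last, ...).
Working it through for "syzgkkzh": intermediate "hzkkgzys", final "hszykzkg".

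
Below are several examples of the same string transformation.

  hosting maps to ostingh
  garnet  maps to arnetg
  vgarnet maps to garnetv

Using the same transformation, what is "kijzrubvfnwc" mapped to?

ijzrubvfnwck

The transformation: move the first character to the end.
"kijzrubvfnwc" → "ijzrubvfnwck".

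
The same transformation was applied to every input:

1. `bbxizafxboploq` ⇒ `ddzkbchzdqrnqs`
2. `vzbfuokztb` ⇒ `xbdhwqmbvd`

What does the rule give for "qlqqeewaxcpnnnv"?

The transformation: shift every letter 2 places forward in the alphabet (wrapping around).
Applying that to "qlqqeewaxcpnnnv" gives "snssggyczerpppx".

snssggyczerpppx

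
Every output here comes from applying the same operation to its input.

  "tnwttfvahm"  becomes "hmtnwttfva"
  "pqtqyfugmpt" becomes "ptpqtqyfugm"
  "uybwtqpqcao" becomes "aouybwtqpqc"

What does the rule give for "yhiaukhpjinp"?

npyhiaukhpji

What's happening: move the last 2 characters to the front (rotate right by 2).
For "yhiaukhpjinp" the result is "npyhiaukhpji".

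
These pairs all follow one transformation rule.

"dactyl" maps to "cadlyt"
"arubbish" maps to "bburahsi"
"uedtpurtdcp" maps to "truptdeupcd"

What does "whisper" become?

Rule — move the last 3 characters to the front (rotate right by 3), then reverse the string.
On "whisper" that produces "sihwrep".
(Check on "arubbish": → "isharubb" → "bburahsi" ✓)

sihwrep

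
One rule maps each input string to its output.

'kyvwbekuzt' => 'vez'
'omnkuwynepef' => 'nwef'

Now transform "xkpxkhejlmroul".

Looking at the pairs, the operation is to keep one character in every 3, starting at position 3 (positions 3rd, 6th, 9th, ...).
On "xkpxkhejlmroul" that produces "phlo".

phlo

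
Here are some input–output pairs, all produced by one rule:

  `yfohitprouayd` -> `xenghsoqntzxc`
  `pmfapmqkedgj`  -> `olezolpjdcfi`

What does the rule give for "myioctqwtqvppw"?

The pattern: shift every letter 1 place backward in the alphabet (wrapping around).
Doing the same to "myioctqwtqvppw": "lxhnbspvspuoov".

lxhnbspvspuoov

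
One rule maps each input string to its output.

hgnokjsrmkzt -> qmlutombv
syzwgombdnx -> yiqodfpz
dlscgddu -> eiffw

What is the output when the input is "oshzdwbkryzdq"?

The transformation: shift every letter 2 places forward in the alphabet (wrapping around), then delete the first 3 characters.
Applying both steps to "oshzdwbkryzdq": "qujbfydmtabfs", then "bfydmtabfs".

bfydmtabfs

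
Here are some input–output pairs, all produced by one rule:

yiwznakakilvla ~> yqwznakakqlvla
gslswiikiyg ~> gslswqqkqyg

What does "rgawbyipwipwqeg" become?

rgawbyqpwqpwqeg

In each case the input is transformed by: replace every "i" with "q".
Applying that to "rgawbyipwipwqeg" gives "rgawbyqpwqpwqeg".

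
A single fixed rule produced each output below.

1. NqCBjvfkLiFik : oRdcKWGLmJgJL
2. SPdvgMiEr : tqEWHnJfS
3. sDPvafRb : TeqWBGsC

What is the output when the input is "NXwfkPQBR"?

In each case the input is transformed by: shift every letter 1 place forward in the alphabet (wrapping around), then flip the case of every letter.
"NXwfkPQBR" → "OYxglQRCS" → "oyXGLqrcs".
(Check on "NqCBjvfkLiFik": → "OrDCkwglMjGjl" → "oRdcKWGLmJgJL" ✓)

oyXGLqrcs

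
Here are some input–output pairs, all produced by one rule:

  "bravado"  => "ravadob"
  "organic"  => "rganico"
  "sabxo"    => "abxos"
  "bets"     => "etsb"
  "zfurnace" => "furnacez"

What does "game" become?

Looking at the pairs, the operation is to move the first character to the end.
On "game" that produces "ameg".

ameg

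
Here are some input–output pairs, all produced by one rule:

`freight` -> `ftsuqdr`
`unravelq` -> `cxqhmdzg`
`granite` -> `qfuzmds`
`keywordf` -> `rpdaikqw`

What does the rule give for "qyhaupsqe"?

The pattern: reverse the string, then shift every letter 12 places forward in the alphabet (wrapping around).
Starting from "qyhaupsqe": after the first operation, "eqspuahyq"; after the second, "qcebgmtkc".

qcebgmtkc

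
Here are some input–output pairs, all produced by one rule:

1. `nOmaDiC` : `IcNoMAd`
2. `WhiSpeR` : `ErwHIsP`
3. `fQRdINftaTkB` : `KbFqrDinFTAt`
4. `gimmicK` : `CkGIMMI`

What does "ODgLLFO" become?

The pattern: flip the case of every letter, then move the last 2 characters to the front (rotate right by 2).
Working it through for "ODgLLFO": intermediate "odGllfo", final "foodGll".

foodGll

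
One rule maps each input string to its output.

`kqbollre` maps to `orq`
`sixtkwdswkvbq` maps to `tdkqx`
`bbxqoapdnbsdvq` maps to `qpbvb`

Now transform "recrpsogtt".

Looking at the pairs, the operation is to move the first 3 characters to the end (rotate left by 3), then keep one character in every 3, starting at position 1 (positions 1st, 4th, 7th, ...).
On "recrpsogtt": the first step gives "rpsogttrec", and the second then gives "rotc".

rotc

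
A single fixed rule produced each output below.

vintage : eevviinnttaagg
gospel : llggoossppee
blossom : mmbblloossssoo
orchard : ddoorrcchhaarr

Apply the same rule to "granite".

eeggrraanniitt

What's happening: move the last character to the front, then double every character.
On "granite": the first step gives "egranit", and the second then gives "eeggrraanniitt".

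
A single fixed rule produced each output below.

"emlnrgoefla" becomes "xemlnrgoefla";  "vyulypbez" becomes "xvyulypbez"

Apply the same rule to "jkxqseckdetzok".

Each output is the input with this applied: prepend "x".
For "jkxqseckdetzok" the result is "xjkxqseckdetzok".

xjkxqseckdetzok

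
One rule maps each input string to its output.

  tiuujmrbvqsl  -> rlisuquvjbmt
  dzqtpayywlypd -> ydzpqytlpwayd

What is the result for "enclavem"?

amnecvle

Each output is the input with this applied: take characters alternately from the front and the back (1st, last, 2nd, 2nd-last, ...), then swap the first and last characters.
Working it through for "enclavem": intermediate "emnecvla", final "amnecvle".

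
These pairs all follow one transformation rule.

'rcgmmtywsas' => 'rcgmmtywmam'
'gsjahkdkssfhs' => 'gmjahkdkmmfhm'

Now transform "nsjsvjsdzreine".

nmjmvjmdzreine

The transformation: replace every "s" with "m".
On "nsjsvjsdzreine" that produces "nmjmvjmdzreine".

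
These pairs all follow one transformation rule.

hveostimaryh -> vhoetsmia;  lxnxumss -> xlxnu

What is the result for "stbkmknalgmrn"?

Looking at the pairs, the operation is to delete the last 3 characters, then swap each adjacent pair of characters (1↔2, 3↔4, ...).
For "stbkmknalgmrn" the result is "tskbkmangl".
(Check on "hveostimaryh": → "hveostima" → "vhoetsmia" ✓)

tskbkmangl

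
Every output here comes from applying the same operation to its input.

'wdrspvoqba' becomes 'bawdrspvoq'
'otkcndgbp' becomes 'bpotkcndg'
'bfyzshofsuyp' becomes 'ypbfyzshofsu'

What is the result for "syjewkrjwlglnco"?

cosyjewkrjwlgln

The pattern: move the last 2 characters to the front (rotate right by 2).
Doing the same to "syjewkrjwlglnco": "cosyjewkrjwlgln".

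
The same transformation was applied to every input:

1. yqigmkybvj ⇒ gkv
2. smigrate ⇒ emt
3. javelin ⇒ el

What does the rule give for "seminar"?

en

The transformation: sort the characters into alphabetical order, then keep one character in every 3, starting at position 2 (positions 2nd, 5th, 8th, ...).
Working it through for "seminar": intermediate "aeimnrs", final "en".
(Check on "yqigmkybvj": → "bgijkmqvyy" → "gkv" ✓)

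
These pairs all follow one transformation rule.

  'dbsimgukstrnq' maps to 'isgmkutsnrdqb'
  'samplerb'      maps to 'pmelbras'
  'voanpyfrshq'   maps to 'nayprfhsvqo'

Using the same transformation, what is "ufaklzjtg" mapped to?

What's happening: move the first 2 characters to the end (rotate left by 2), then swap each adjacent pair of characters (1↔2, 3↔4, ...).
For "ufaklzjtg", step one produces "aklzjtguf"; step two turns that into "kazltjugf".

kazltjugf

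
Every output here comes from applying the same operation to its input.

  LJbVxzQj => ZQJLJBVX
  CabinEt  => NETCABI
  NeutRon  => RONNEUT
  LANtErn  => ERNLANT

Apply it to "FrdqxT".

QXTFRD

Rule — move the last 3 characters to the front (rotate right by 3), then convert every letter to uppercase.
For "FrdqxT", step one produces "qxTFrd"; step two turns that into "QXTFRD".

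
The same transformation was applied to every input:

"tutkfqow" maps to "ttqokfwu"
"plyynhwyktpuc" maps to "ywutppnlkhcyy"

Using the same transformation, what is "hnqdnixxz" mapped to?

xqnnihdzx

The transformation: sort the characters into reverse alphabetical order, then move the first 2 characters to the end (rotate left by 2).
Applying both steps to "hnqdnixxz": "zxxqnnihd", then "xqnnihdzx".
(Check on "plyynhwyktpuc": → "yyywutppnlkhc" → "ywutppnlkhcyy" ✓)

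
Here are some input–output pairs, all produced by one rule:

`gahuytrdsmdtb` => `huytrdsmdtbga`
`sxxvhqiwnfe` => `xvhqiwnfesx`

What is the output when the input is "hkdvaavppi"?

dvaavppihk

Rule — move the first 2 characters to the end (rotate left by 2).
For "hkdvaavppi" the result is "dvaavppihk".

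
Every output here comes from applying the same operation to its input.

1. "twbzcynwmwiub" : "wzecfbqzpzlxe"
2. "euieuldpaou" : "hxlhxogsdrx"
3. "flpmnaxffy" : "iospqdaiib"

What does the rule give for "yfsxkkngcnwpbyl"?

The pattern: shift every letter 3 places forward in the alphabet (wrapping around).
On "yfsxkkngcnwpbyl" that produces "bivannqjfqzsebo".

bivannqjfqzsebo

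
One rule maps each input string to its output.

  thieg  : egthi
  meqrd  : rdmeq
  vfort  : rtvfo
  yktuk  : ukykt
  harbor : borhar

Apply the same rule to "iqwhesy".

hesyiqw

The transformation: move the first 3 characters to the end (rotate left by 3).
On "iqwhesy" that produces "hesyiqw".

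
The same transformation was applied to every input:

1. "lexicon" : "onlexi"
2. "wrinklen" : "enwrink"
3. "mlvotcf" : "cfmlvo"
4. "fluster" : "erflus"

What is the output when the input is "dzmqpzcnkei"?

eidzmqpzcn

The pattern: move the last 2 characters to the front (rotate right by 2), then delete the last character.
Working it through for "dzmqpzcnkei": intermediate "eidzmqpzcnk", final "eidzmqpzcn".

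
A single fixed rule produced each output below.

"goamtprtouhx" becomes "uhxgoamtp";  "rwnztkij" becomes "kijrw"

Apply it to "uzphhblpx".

What's happening: move the last 3 characters to the front (rotate right by 3), then delete the last 3 characters.
"uzphhblpx" → "lpxuzphhb" → "lpxuzp".
(Check on "goamtprtouhx": → "uhxgoamtprto" → "uhxgoamtp" ✓)

lpxuzp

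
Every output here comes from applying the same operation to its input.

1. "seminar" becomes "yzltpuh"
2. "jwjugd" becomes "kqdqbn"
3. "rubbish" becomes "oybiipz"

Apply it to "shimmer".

Rule — move the last character to the front, then shift every letter 7 places forward in the alphabet (wrapping around).
Applying that to "shimmer" gives "yzopttl".

yzopttl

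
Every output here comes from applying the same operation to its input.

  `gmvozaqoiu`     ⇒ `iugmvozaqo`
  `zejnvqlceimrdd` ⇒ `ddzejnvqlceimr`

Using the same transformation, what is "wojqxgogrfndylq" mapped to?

lqwojqxgogrfndy

Each output is the input with this applied: move the last 2 characters to the front (rotate right by 2).
Doing the same to "wojqxgogrfndylq": "lqwojqxgogrfndy".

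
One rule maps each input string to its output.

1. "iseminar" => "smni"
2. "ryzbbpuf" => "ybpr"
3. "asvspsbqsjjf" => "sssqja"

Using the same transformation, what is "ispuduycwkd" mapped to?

What's happening: swap the first and last characters, then keep every other character starting from the second (positions 2nd, 4th, 6th, ...).
"ispuduycwkd" → "dspuduycwki" → "suuck".

suuck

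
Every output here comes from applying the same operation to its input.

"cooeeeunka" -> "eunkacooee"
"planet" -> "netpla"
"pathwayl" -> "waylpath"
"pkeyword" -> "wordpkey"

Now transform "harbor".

What's happening: swap the front and back halves of the string.
On "harbor" that produces "borhar".

borhar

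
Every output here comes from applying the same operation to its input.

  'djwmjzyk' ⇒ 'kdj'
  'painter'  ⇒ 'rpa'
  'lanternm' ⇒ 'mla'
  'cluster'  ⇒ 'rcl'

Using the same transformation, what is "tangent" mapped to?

In each case the input is transformed by: move the first 2 characters to the end (rotate left by 2), then keep only the last 3 characters.
Working it through for "tangent": intermediate "ngentta", final "tta".

tta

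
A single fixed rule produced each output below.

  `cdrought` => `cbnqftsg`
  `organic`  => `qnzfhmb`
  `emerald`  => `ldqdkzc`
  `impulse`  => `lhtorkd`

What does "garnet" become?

Each output is the input with this applied: shift every letter 1 place backward in the alphabet (wrapping around), then swap each adjacent pair of characters (1↔2, 3↔4, ...).
Applying both steps to "garnet": "fzqmds", then "zfmqsd".
(Check on "impulse": → "hlotkrd" → "lhtorkd" ✓)

zfmqsd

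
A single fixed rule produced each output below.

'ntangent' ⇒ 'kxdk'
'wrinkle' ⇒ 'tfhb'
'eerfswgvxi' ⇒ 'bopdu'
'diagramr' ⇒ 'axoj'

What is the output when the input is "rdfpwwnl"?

Rule — shift every letter 3 places backward in the alphabet (wrapping around), then keep every other character starting from the first (positions 1st, 3rd, 5th, ...).
"rdfpwwnl" → "oacmttki" → "octk".
(Check on "eerfswgvxi": → "bbocptdsuf" → "bopdu" ✓)

octk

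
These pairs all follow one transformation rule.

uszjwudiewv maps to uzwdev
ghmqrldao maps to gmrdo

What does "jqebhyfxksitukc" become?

Rule — keep every other character starting from the first (positions 1st, 3rd, 5th, ...).
"jqebhyfxksitukc" → "jehfkiuc".

jehfkiuc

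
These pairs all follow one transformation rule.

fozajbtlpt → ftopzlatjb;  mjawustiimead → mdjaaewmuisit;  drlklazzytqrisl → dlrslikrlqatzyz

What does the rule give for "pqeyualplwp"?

ppqwelypula

Rule — take characters alternately from the front and the back (1st, last, 2nd, 2nd-last, ...).
Applying that to "pqeyualplwp" gives "ppqwelypula".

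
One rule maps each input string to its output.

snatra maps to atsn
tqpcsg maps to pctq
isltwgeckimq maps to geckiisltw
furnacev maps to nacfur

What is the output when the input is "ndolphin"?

lphndo

Looking at the pairs, the operation is to delete the last 2 characters, then swap the front and back halves of the string.
"ndolphin" → "ndolph" → "lphndo".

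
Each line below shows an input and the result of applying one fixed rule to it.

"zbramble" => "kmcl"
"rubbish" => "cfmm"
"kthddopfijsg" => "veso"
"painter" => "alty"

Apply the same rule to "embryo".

Each output is the input with this applied: shift every letter 11 places forward in the alphabet (wrapping around), then keep only the first 4 characters.
Working it through for "embryo": intermediate "pxmcjz", final "pxmc".

pxmc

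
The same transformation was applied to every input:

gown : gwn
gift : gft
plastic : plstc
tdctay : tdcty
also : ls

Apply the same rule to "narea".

The rule is to remove every vowel.
"narea" → "nr".

nr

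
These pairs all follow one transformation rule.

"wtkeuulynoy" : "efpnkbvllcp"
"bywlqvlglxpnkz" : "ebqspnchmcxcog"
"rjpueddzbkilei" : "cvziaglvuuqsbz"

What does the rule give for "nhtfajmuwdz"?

nuqeykwradl

Looking at the pairs, the operation is to move the last 3 characters to the front (rotate right by 3), then shift every letter 9 places backward in the alphabet (wrapping around).
On "nhtfajmuwdz": the first step gives "wdznhtfajmu", and the second then gives "nuqeykwradl".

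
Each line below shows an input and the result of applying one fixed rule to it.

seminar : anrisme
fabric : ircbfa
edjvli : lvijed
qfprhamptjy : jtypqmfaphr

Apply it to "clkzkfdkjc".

jkcdcflkkz

The rule is to move the last 2 characters to the front (rotate right by 2), then take characters alternately from the front and the back (1st, last, 2nd, 2nd-last, ...).
Working it through for "clkzkfdkjc": intermediate "jcclkzkfdk", final "jkcdcflkkz".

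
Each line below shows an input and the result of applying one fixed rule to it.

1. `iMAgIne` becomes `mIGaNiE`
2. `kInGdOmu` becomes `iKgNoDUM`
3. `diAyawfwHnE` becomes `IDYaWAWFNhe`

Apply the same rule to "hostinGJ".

The rule is to swap each adjacent pair of characters (1↔2, 3↔4, ...), then flip the case of every letter.
On "hostinGJ": the first step gives "ohtsniJG", and the second then gives "OHTSNIjg".
(Check on "diAyawfwHnE": → "idyAwawfnHE" → "IDYaWAWFNhe" ✓)

OHTSNIjg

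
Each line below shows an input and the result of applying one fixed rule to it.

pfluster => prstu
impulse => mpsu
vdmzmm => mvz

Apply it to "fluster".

rstu

What's happening: sort the characters into alphabetical order, then delete the first 3 characters.
On "fluster": the first step gives "eflrstu", and the second then gives "rstu".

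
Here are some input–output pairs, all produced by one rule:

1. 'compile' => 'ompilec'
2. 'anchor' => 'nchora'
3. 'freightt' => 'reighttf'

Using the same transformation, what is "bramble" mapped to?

In each case the input is transformed by: move the first character to the end.
For "bramble" the result is "rambleb".

rambleb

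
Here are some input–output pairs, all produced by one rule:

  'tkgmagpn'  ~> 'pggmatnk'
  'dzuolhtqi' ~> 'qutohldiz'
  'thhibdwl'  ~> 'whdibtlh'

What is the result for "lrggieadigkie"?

igkggiiedaler

The pattern: take characters alternately from the front and the back (1st, last, 2nd, 2nd-last, ...), then move the first 3 characters to the end (rotate left by 3).
For "lrggieadigkie", step one produces "lerigkggiieda"; step two turns that into "igkggiiedaler".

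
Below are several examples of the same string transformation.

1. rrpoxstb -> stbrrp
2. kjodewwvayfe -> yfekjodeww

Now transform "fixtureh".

The pattern: move the last 3 characters to the front (rotate right by 3), then delete the last 2 characters.
"fixtureh" → "rehfixtu" → "rehfix".

rehfix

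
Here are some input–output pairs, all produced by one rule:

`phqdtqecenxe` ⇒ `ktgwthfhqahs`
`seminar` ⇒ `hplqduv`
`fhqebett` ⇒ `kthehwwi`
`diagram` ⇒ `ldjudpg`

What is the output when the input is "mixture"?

Rule — move the first character to the end, then shift every letter 3 places forward in the alphabet (wrapping around).
For "mixture", step one produces "ixturem"; step two turns that into "lawxuhp".

lawxuhp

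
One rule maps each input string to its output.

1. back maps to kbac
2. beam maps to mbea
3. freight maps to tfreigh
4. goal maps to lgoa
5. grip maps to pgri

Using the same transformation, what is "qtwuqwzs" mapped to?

sqtwuqwz

The transformation: move the last character to the front.
Doing the same to "qtwuqwzs": "sqtwuqwz".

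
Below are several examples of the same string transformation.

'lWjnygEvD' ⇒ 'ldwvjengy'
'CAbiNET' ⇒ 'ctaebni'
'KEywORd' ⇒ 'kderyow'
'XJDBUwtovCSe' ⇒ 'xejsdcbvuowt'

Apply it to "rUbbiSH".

rhusbib

What's happening: take characters alternately from the front and the back (1st, last, 2nd, 2nd-last, ...), then convert every letter to lowercase.
On "rUbbiSH": the first step gives "rHUSbib", and the second then gives "rhusbib".
(Check on "XJDBUwtovCSe": → "XeJSDCBvUowt" → "xejsdcbvuowt" ✓)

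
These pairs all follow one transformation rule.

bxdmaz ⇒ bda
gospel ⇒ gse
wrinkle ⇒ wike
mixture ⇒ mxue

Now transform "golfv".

glv

The transformation: keep every other character starting from the first (positions 1st, 3rd, 5th, ...).
Doing the same to "golfv": "glv".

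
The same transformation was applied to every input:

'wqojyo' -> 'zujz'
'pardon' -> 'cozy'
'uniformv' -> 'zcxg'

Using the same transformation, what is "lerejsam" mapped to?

Rule — shift every letter 11 places forward in the alphabet (wrapping around), then keep only the last 4 characters.
For "lerejsam", step one produces "wpcpudlx"; step two turns that into "udlx".

udlx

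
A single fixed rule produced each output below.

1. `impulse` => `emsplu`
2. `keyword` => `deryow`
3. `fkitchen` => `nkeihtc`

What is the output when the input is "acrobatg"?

Each output is the input with this applied: take characters alternately from the front and the back (1st, last, 2nd, 2nd-last, ...), then delete the first character.
"acrobatg" → "gctraob".

gctraob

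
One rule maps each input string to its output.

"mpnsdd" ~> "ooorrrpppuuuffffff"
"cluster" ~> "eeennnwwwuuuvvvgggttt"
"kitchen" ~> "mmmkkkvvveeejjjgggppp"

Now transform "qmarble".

Each output is the input with this applied: repeat every character 3 times, then shift every letter 2 places forward in the alphabet (wrapping around).
"qmarble" → "qqqmmmaaarrrbbbllleee" → "sssoooccctttdddnnnggg".

sssoooccctttdddnnnggg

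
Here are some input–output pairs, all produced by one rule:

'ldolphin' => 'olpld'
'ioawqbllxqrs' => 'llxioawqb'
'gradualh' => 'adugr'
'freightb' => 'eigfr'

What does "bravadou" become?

avabr

The transformation: delete the last 3 characters, then move the last 3 characters to the front (rotate right by 3).
Applying that to "bravadou" gives "avabr".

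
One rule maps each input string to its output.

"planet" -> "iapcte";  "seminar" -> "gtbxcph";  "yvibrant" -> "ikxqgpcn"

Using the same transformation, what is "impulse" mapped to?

The transformation: shift every letter 11 places backward in the alphabet (wrapping around), then swap the first and last characters.
On "impulse": the first step gives "xbejaht", and the second then gives "tbejahx".

tbejahx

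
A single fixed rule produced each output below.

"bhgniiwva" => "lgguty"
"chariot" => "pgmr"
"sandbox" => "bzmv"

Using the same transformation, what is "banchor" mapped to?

The rule is to delete the first 3 characters, then shift every letter 2 places backward in the alphabet (wrapping around).
Applying that to "banchor" gives "afmp".
(Check on "bhgniiwva": → "niiwva" → "lgguty" ✓)

afmp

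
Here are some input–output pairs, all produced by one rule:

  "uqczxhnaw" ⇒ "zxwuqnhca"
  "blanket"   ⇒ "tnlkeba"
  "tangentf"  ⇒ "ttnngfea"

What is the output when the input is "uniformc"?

Rule — sort the characters into reverse alphabetical order.
Doing the same to "uniformc": "uronmifc".

uronmifc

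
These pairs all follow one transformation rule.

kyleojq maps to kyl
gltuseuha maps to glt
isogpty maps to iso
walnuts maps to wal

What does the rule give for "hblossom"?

What's happening: keep only the first 3 characters.
On "hblossom" that produces "hbl".

hbl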